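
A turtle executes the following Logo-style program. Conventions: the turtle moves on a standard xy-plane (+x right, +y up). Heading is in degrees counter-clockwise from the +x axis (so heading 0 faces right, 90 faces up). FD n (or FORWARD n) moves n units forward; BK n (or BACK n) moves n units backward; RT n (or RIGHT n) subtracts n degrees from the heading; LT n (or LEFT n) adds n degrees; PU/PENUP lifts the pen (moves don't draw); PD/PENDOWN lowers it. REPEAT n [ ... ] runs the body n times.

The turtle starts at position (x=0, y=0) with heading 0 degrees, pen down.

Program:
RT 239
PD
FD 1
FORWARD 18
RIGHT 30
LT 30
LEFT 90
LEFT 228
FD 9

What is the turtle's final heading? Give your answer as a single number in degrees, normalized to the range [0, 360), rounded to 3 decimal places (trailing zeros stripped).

Answer: 79

Derivation:
Executing turtle program step by step:
Start: pos=(0,0), heading=0, pen down
RT 239: heading 0 -> 121
PD: pen down
FD 1: (0,0) -> (-0.515,0.857) [heading=121, draw]
FD 18: (-0.515,0.857) -> (-9.786,16.286) [heading=121, draw]
RT 30: heading 121 -> 91
LT 30: heading 91 -> 121
LT 90: heading 121 -> 211
LT 228: heading 211 -> 79
FD 9: (-9.786,16.286) -> (-8.068,25.121) [heading=79, draw]
Final: pos=(-8.068,25.121), heading=79, 3 segment(s) drawn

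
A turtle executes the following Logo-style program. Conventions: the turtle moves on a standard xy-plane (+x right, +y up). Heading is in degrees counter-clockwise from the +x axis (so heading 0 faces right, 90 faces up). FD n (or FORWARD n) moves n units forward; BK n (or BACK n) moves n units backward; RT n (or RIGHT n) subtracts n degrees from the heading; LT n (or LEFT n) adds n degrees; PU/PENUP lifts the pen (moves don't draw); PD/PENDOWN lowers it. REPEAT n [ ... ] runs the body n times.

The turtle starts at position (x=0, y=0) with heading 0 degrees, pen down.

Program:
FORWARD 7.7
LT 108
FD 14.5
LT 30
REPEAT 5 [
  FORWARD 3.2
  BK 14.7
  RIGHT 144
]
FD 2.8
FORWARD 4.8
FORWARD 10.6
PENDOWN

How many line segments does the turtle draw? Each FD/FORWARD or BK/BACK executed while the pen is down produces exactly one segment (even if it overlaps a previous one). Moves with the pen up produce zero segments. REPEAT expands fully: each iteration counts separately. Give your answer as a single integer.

Answer: 15

Derivation:
Executing turtle program step by step:
Start: pos=(0,0), heading=0, pen down
FD 7.7: (0,0) -> (7.7,0) [heading=0, draw]
LT 108: heading 0 -> 108
FD 14.5: (7.7,0) -> (3.219,13.79) [heading=108, draw]
LT 30: heading 108 -> 138
REPEAT 5 [
  -- iteration 1/5 --
  FD 3.2: (3.219,13.79) -> (0.841,15.932) [heading=138, draw]
  BK 14.7: (0.841,15.932) -> (11.765,6.095) [heading=138, draw]
  RT 144: heading 138 -> 354
  -- iteration 2/5 --
  FD 3.2: (11.765,6.095) -> (14.948,5.761) [heading=354, draw]
  BK 14.7: (14.948,5.761) -> (0.328,7.297) [heading=354, draw]
  RT 144: heading 354 -> 210
  -- iteration 3/5 --
  FD 3.2: (0.328,7.297) -> (-2.443,5.697) [heading=210, draw]
  BK 14.7: (-2.443,5.697) -> (10.288,13.047) [heading=210, draw]
  RT 144: heading 210 -> 66
  -- iteration 4/5 --
  FD 3.2: (10.288,13.047) -> (11.589,15.971) [heading=66, draw]
  BK 14.7: (11.589,15.971) -> (5.61,2.542) [heading=66, draw]
  RT 144: heading 66 -> 282
  -- iteration 5/5 --
  FD 3.2: (5.61,2.542) -> (6.276,-0.588) [heading=282, draw]
  BK 14.7: (6.276,-0.588) -> (3.219,13.79) [heading=282, draw]
  RT 144: heading 282 -> 138
]
FD 2.8: (3.219,13.79) -> (1.138,15.664) [heading=138, draw]
FD 4.8: (1.138,15.664) -> (-2.429,18.876) [heading=138, draw]
FD 10.6: (-2.429,18.876) -> (-10.306,25.968) [heading=138, draw]
PD: pen down
Final: pos=(-10.306,25.968), heading=138, 15 segment(s) drawn
Segments drawn: 15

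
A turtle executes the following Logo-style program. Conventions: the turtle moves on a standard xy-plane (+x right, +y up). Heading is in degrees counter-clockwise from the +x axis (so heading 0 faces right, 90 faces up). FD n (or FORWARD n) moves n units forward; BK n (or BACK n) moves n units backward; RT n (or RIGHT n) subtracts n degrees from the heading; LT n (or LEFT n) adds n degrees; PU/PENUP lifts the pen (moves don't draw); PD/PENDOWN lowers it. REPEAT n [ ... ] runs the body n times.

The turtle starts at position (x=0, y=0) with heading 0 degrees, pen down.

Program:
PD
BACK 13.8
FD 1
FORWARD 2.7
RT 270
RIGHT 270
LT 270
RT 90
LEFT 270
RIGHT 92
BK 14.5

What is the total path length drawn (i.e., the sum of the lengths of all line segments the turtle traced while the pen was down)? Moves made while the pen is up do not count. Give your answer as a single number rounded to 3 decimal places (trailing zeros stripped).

Executing turtle program step by step:
Start: pos=(0,0), heading=0, pen down
PD: pen down
BK 13.8: (0,0) -> (-13.8,0) [heading=0, draw]
FD 1: (-13.8,0) -> (-12.8,0) [heading=0, draw]
FD 2.7: (-12.8,0) -> (-10.1,0) [heading=0, draw]
RT 270: heading 0 -> 90
RT 270: heading 90 -> 180
LT 270: heading 180 -> 90
RT 90: heading 90 -> 0
LT 270: heading 0 -> 270
RT 92: heading 270 -> 178
BK 14.5: (-10.1,0) -> (4.391,-0.506) [heading=178, draw]
Final: pos=(4.391,-0.506), heading=178, 4 segment(s) drawn

Segment lengths:
  seg 1: (0,0) -> (-13.8,0), length = 13.8
  seg 2: (-13.8,0) -> (-12.8,0), length = 1
  seg 3: (-12.8,0) -> (-10.1,0), length = 2.7
  seg 4: (-10.1,0) -> (4.391,-0.506), length = 14.5
Total = 32

Answer: 32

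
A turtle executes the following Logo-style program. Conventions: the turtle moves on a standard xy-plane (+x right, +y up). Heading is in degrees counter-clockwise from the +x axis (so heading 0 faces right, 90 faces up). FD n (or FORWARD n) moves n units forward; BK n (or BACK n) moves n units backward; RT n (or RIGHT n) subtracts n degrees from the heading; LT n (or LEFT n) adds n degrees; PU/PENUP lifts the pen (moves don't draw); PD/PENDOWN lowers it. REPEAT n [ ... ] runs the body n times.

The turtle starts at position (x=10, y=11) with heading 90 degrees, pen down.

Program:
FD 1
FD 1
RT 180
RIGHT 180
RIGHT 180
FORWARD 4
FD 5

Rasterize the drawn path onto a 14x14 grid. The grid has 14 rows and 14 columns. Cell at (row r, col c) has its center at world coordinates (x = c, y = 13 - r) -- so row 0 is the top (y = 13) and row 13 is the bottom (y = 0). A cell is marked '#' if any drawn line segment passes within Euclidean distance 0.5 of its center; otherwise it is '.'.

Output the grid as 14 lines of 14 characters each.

Answer: ..........#...
..........#...
..........#...
..........#...
..........#...
..........#...
..........#...
..........#...
..........#...
..........#...
..............
..............
..............
..............

Derivation:
Segment 0: (10,11) -> (10,12)
Segment 1: (10,12) -> (10,13)
Segment 2: (10,13) -> (10,9)
Segment 3: (10,9) -> (10,4)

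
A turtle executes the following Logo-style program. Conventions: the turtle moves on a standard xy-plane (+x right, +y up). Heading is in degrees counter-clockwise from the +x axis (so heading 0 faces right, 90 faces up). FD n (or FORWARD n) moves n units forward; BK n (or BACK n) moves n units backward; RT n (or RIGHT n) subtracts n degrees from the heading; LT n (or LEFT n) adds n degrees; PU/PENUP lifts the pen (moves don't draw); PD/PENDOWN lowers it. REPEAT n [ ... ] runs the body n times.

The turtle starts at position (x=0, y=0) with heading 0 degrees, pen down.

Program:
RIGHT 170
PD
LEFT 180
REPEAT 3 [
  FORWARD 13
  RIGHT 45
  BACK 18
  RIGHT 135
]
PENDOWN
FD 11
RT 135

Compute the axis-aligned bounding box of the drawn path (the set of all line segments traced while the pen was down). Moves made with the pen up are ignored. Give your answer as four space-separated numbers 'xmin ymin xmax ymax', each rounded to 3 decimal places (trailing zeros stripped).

Answer: -14.745 0 12.803 12.582

Derivation:
Executing turtle program step by step:
Start: pos=(0,0), heading=0, pen down
RT 170: heading 0 -> 190
PD: pen down
LT 180: heading 190 -> 10
REPEAT 3 [
  -- iteration 1/3 --
  FD 13: (0,0) -> (12.803,2.257) [heading=10, draw]
  RT 45: heading 10 -> 325
  BK 18: (12.803,2.257) -> (-1.942,12.582) [heading=325, draw]
  RT 135: heading 325 -> 190
  -- iteration 2/3 --
  FD 13: (-1.942,12.582) -> (-14.745,10.324) [heading=190, draw]
  RT 45: heading 190 -> 145
  BK 18: (-14.745,10.324) -> (0,0) [heading=145, draw]
  RT 135: heading 145 -> 10
  -- iteration 3/3 --
  FD 13: (0,0) -> (12.803,2.257) [heading=10, draw]
  RT 45: heading 10 -> 325
  BK 18: (12.803,2.257) -> (-1.942,12.582) [heading=325, draw]
  RT 135: heading 325 -> 190
]
PD: pen down
FD 11: (-1.942,12.582) -> (-12.775,10.672) [heading=190, draw]
RT 135: heading 190 -> 55
Final: pos=(-12.775,10.672), heading=55, 7 segment(s) drawn

Segment endpoints: x in {-14.745, -12.775, -1.942, 0, 12.803}, y in {0, 2.257, 2.257, 10.324, 10.672, 12.582}
xmin=-14.745, ymin=0, xmax=12.803, ymax=12.582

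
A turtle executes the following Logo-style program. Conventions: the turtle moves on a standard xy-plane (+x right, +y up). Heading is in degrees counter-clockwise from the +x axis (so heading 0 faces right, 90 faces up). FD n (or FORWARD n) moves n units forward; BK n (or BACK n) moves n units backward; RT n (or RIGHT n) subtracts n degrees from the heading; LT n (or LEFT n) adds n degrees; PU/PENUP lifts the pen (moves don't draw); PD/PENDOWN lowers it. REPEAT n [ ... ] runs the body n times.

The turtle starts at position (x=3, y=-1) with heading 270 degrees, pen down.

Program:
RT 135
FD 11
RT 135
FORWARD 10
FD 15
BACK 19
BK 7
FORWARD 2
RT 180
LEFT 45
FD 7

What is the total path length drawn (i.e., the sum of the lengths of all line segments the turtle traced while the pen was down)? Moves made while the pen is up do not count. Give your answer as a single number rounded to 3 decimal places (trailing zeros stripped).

Executing turtle program step by step:
Start: pos=(3,-1), heading=270, pen down
RT 135: heading 270 -> 135
FD 11: (3,-1) -> (-4.778,6.778) [heading=135, draw]
RT 135: heading 135 -> 0
FD 10: (-4.778,6.778) -> (5.222,6.778) [heading=0, draw]
FD 15: (5.222,6.778) -> (20.222,6.778) [heading=0, draw]
BK 19: (20.222,6.778) -> (1.222,6.778) [heading=0, draw]
BK 7: (1.222,6.778) -> (-5.778,6.778) [heading=0, draw]
FD 2: (-5.778,6.778) -> (-3.778,6.778) [heading=0, draw]
RT 180: heading 0 -> 180
LT 45: heading 180 -> 225
FD 7: (-3.778,6.778) -> (-8.728,1.828) [heading=225, draw]
Final: pos=(-8.728,1.828), heading=225, 7 segment(s) drawn

Segment lengths:
  seg 1: (3,-1) -> (-4.778,6.778), length = 11
  seg 2: (-4.778,6.778) -> (5.222,6.778), length = 10
  seg 3: (5.222,6.778) -> (20.222,6.778), length = 15
  seg 4: (20.222,6.778) -> (1.222,6.778), length = 19
  seg 5: (1.222,6.778) -> (-5.778,6.778), length = 7
  seg 6: (-5.778,6.778) -> (-3.778,6.778), length = 2
  seg 7: (-3.778,6.778) -> (-8.728,1.828), length = 7
Total = 71

Answer: 71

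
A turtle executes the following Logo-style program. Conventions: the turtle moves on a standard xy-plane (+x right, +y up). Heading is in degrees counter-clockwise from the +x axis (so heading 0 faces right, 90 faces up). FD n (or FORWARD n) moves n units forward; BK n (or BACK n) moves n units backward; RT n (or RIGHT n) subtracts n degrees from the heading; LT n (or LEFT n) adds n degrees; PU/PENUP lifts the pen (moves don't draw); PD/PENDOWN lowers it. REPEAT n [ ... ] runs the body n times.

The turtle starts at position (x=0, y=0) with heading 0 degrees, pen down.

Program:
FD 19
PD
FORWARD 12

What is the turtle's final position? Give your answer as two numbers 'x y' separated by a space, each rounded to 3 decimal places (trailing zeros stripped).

Executing turtle program step by step:
Start: pos=(0,0), heading=0, pen down
FD 19: (0,0) -> (19,0) [heading=0, draw]
PD: pen down
FD 12: (19,0) -> (31,0) [heading=0, draw]
Final: pos=(31,0), heading=0, 2 segment(s) drawn

Answer: 31 0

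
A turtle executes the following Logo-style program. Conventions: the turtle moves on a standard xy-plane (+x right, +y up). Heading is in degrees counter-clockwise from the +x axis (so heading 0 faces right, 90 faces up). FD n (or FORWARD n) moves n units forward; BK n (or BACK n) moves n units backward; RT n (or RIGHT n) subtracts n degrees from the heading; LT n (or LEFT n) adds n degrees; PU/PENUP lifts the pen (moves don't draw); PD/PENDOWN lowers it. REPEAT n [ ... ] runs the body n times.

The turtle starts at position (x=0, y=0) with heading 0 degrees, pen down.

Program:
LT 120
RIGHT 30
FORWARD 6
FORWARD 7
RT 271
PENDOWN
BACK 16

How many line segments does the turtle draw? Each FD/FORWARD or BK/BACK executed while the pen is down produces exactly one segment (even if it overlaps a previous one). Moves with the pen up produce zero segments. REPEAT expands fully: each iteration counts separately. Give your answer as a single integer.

Executing turtle program step by step:
Start: pos=(0,0), heading=0, pen down
LT 120: heading 0 -> 120
RT 30: heading 120 -> 90
FD 6: (0,0) -> (0,6) [heading=90, draw]
FD 7: (0,6) -> (0,13) [heading=90, draw]
RT 271: heading 90 -> 179
PD: pen down
BK 16: (0,13) -> (15.998,12.721) [heading=179, draw]
Final: pos=(15.998,12.721), heading=179, 3 segment(s) drawn
Segments drawn: 3

Answer: 3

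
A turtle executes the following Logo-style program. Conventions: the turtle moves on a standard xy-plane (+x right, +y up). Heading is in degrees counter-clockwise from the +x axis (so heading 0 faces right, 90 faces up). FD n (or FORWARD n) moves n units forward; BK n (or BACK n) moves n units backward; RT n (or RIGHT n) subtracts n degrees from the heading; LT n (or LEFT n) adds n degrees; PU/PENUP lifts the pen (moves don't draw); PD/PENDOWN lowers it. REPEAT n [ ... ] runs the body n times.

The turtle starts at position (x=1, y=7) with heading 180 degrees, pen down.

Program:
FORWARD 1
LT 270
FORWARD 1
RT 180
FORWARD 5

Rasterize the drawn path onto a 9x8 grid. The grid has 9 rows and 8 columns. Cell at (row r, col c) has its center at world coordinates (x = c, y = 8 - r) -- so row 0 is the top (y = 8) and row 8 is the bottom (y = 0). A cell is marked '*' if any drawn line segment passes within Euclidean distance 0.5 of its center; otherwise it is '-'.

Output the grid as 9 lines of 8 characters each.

Answer: *-------
**------
*-------
*-------
*-------
*-------
--------
--------
--------

Derivation:
Segment 0: (1,7) -> (0,7)
Segment 1: (0,7) -> (0,8)
Segment 2: (0,8) -> (-0,3)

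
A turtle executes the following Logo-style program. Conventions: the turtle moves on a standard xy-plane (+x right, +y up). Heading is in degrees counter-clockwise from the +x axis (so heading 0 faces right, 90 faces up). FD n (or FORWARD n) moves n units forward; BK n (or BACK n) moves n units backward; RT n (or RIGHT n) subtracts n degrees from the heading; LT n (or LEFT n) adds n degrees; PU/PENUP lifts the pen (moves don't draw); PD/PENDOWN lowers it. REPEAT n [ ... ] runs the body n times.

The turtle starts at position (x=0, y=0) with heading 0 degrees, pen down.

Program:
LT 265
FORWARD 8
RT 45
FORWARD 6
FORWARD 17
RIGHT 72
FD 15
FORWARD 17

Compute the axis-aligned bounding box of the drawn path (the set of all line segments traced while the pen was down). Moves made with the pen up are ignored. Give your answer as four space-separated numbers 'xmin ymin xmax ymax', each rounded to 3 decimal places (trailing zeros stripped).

Executing turtle program step by step:
Start: pos=(0,0), heading=0, pen down
LT 265: heading 0 -> 265
FD 8: (0,0) -> (-0.697,-7.97) [heading=265, draw]
RT 45: heading 265 -> 220
FD 6: (-0.697,-7.97) -> (-5.294,-11.826) [heading=220, draw]
FD 17: (-5.294,-11.826) -> (-18.316,-22.754) [heading=220, draw]
RT 72: heading 220 -> 148
FD 15: (-18.316,-22.754) -> (-31.037,-14.805) [heading=148, draw]
FD 17: (-31.037,-14.805) -> (-45.454,-5.796) [heading=148, draw]
Final: pos=(-45.454,-5.796), heading=148, 5 segment(s) drawn

Segment endpoints: x in {-45.454, -31.037, -18.316, -5.294, -0.697, 0}, y in {-22.754, -14.805, -11.826, -7.97, -5.796, 0}
xmin=-45.454, ymin=-22.754, xmax=0, ymax=0

Answer: -45.454 -22.754 0 0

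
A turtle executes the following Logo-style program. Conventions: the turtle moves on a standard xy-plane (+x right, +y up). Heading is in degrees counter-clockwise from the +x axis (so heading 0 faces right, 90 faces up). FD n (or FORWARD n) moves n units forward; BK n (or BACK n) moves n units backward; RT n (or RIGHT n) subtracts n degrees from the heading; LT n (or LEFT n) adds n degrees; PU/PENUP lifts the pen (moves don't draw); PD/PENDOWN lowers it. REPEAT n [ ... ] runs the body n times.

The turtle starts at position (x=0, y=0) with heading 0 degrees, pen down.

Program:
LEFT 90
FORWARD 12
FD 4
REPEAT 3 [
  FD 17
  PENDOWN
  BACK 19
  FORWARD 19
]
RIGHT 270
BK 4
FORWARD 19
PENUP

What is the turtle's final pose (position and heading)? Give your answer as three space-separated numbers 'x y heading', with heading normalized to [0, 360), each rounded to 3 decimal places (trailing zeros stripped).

Answer: -15 67 180

Derivation:
Executing turtle program step by step:
Start: pos=(0,0), heading=0, pen down
LT 90: heading 0 -> 90
FD 12: (0,0) -> (0,12) [heading=90, draw]
FD 4: (0,12) -> (0,16) [heading=90, draw]
REPEAT 3 [
  -- iteration 1/3 --
  FD 17: (0,16) -> (0,33) [heading=90, draw]
  PD: pen down
  BK 19: (0,33) -> (0,14) [heading=90, draw]
  FD 19: (0,14) -> (0,33) [heading=90, draw]
  -- iteration 2/3 --
  FD 17: (0,33) -> (0,50) [heading=90, draw]
  PD: pen down
  BK 19: (0,50) -> (0,31) [heading=90, draw]
  FD 19: (0,31) -> (0,50) [heading=90, draw]
  -- iteration 3/3 --
  FD 17: (0,50) -> (0,67) [heading=90, draw]
  PD: pen down
  BK 19: (0,67) -> (0,48) [heading=90, draw]
  FD 19: (0,48) -> (0,67) [heading=90, draw]
]
RT 270: heading 90 -> 180
BK 4: (0,67) -> (4,67) [heading=180, draw]
FD 19: (4,67) -> (-15,67) [heading=180, draw]
PU: pen up
Final: pos=(-15,67), heading=180, 13 segment(s) drawn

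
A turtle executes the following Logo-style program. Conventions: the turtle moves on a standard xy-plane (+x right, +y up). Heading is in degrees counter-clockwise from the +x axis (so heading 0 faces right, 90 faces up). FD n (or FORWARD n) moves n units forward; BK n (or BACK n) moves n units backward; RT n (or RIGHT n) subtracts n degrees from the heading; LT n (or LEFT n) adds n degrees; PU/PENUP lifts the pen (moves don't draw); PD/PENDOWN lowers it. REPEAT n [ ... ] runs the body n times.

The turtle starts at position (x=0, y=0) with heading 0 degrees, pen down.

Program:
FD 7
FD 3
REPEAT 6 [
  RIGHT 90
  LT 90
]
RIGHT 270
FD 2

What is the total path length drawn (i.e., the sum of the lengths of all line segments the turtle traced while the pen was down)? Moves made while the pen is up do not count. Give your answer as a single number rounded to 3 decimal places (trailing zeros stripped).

Executing turtle program step by step:
Start: pos=(0,0), heading=0, pen down
FD 7: (0,0) -> (7,0) [heading=0, draw]
FD 3: (7,0) -> (10,0) [heading=0, draw]
REPEAT 6 [
  -- iteration 1/6 --
  RT 90: heading 0 -> 270
  LT 90: heading 270 -> 0
  -- iteration 2/6 --
  RT 90: heading 0 -> 270
  LT 90: heading 270 -> 0
  -- iteration 3/6 --
  RT 90: heading 0 -> 270
  LT 90: heading 270 -> 0
  -- iteration 4/6 --
  RT 90: heading 0 -> 270
  LT 90: heading 270 -> 0
  -- iteration 5/6 --
  RT 90: heading 0 -> 270
  LT 90: heading 270 -> 0
  -- iteration 6/6 --
  RT 90: heading 0 -> 270
  LT 90: heading 270 -> 0
]
RT 270: heading 0 -> 90
FD 2: (10,0) -> (10,2) [heading=90, draw]
Final: pos=(10,2), heading=90, 3 segment(s) drawn

Segment lengths:
  seg 1: (0,0) -> (7,0), length = 7
  seg 2: (7,0) -> (10,0), length = 3
  seg 3: (10,0) -> (10,2), length = 2
Total = 12

Answer: 12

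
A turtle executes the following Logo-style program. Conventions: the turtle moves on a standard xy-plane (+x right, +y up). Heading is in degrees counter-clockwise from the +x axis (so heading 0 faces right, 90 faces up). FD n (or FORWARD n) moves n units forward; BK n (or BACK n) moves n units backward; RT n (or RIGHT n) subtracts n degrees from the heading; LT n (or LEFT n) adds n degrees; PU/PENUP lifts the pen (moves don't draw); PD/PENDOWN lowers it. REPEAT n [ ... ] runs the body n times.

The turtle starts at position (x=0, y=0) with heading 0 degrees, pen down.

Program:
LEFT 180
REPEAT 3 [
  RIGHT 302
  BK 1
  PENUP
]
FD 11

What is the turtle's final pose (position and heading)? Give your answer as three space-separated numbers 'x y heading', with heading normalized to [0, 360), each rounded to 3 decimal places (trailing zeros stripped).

Executing turtle program step by step:
Start: pos=(0,0), heading=0, pen down
LT 180: heading 0 -> 180
REPEAT 3 [
  -- iteration 1/3 --
  RT 302: heading 180 -> 238
  BK 1: (0,0) -> (0.53,0.848) [heading=238, draw]
  PU: pen up
  -- iteration 2/3 --
  RT 302: heading 238 -> 296
  BK 1: (0.53,0.848) -> (0.092,1.747) [heading=296, move]
  PU: pen up
  -- iteration 3/3 --
  RT 302: heading 296 -> 354
  BK 1: (0.092,1.747) -> (-0.903,1.851) [heading=354, move]
  PU: pen up
]
FD 11: (-0.903,1.851) -> (10.037,0.702) [heading=354, move]
Final: pos=(10.037,0.702), heading=354, 1 segment(s) drawn

Answer: 10.037 0.702 354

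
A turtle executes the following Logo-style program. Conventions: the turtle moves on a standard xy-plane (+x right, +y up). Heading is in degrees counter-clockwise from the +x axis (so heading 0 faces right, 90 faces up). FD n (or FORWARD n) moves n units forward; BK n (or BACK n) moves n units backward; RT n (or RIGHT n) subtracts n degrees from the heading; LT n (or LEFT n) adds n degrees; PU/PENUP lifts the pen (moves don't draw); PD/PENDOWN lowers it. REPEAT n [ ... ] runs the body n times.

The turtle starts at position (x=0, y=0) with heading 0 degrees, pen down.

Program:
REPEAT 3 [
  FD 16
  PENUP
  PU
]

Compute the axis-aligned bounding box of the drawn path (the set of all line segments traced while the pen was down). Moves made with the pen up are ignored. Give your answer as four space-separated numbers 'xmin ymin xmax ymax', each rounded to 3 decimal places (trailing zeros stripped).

Answer: 0 0 16 0

Derivation:
Executing turtle program step by step:
Start: pos=(0,0), heading=0, pen down
REPEAT 3 [
  -- iteration 1/3 --
  FD 16: (0,0) -> (16,0) [heading=0, draw]
  PU: pen up
  PU: pen up
  -- iteration 2/3 --
  FD 16: (16,0) -> (32,0) [heading=0, move]
  PU: pen up
  PU: pen up
  -- iteration 3/3 --
  FD 16: (32,0) -> (48,0) [heading=0, move]
  PU: pen up
  PU: pen up
]
Final: pos=(48,0), heading=0, 1 segment(s) drawn

Segment endpoints: x in {0, 16}, y in {0}
xmin=0, ymin=0, xmax=16, ymax=0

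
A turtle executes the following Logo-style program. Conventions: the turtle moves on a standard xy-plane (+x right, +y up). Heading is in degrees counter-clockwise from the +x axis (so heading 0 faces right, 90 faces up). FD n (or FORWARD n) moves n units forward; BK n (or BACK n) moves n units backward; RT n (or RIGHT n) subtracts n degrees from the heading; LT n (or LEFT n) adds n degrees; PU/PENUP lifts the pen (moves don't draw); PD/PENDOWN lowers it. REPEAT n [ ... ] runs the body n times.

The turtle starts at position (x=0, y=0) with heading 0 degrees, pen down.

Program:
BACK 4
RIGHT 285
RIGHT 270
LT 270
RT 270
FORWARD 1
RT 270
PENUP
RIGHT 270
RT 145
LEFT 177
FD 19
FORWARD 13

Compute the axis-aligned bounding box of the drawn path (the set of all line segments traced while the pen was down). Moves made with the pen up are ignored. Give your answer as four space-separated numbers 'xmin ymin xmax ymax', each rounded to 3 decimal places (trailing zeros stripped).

Answer: -4.966 0 0 0.259

Derivation:
Executing turtle program step by step:
Start: pos=(0,0), heading=0, pen down
BK 4: (0,0) -> (-4,0) [heading=0, draw]
RT 285: heading 0 -> 75
RT 270: heading 75 -> 165
LT 270: heading 165 -> 75
RT 270: heading 75 -> 165
FD 1: (-4,0) -> (-4.966,0.259) [heading=165, draw]
RT 270: heading 165 -> 255
PU: pen up
RT 270: heading 255 -> 345
RT 145: heading 345 -> 200
LT 177: heading 200 -> 17
FD 19: (-4.966,0.259) -> (13.204,5.814) [heading=17, move]
FD 13: (13.204,5.814) -> (25.636,9.615) [heading=17, move]
Final: pos=(25.636,9.615), heading=17, 2 segment(s) drawn

Segment endpoints: x in {-4.966, -4, 0}, y in {0, 0.259}
xmin=-4.966, ymin=0, xmax=0, ymax=0.259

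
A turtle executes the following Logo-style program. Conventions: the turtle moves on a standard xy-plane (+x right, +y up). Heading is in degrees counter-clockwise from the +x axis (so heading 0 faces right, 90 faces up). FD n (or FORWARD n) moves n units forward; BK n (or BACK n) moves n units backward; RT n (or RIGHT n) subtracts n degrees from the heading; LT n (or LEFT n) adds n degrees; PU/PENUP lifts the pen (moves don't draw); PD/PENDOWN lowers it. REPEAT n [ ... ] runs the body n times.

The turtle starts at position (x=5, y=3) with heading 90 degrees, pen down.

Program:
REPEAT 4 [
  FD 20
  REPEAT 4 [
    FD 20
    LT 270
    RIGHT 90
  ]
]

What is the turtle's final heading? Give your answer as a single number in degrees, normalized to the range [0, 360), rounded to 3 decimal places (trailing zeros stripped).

Answer: 90

Derivation:
Executing turtle program step by step:
Start: pos=(5,3), heading=90, pen down
REPEAT 4 [
  -- iteration 1/4 --
  FD 20: (5,3) -> (5,23) [heading=90, draw]
  REPEAT 4 [
    -- iteration 1/4 --
    FD 20: (5,23) -> (5,43) [heading=90, draw]
    LT 270: heading 90 -> 0
    RT 90: heading 0 -> 270
    -- iteration 2/4 --
    FD 20: (5,43) -> (5,23) [heading=270, draw]
    LT 270: heading 270 -> 180
    RT 90: heading 180 -> 90
    -- iteration 3/4 --
    FD 20: (5,23) -> (5,43) [heading=90, draw]
    LT 270: heading 90 -> 0
    RT 90: heading 0 -> 270
    -- iteration 4/4 --
    FD 20: (5,43) -> (5,23) [heading=270, draw]
    LT 270: heading 270 -> 180
    RT 90: heading 180 -> 90
  ]
  -- iteration 2/4 --
  FD 20: (5,23) -> (5,43) [heading=90, draw]
  REPEAT 4 [
    -- iteration 1/4 --
    FD 20: (5,43) -> (5,63) [heading=90, draw]
    LT 270: heading 90 -> 0
    RT 90: heading 0 -> 270
    -- iteration 2/4 --
    FD 20: (5,63) -> (5,43) [heading=270, draw]
    LT 270: heading 270 -> 180
    RT 90: heading 180 -> 90
    -- iteration 3/4 --
    FD 20: (5,43) -> (5,63) [heading=90, draw]
    LT 270: heading 90 -> 0
    RT 90: heading 0 -> 270
    -- iteration 4/4 --
    FD 20: (5,63) -> (5,43) [heading=270, draw]
    LT 270: heading 270 -> 180
    RT 90: heading 180 -> 90
  ]
  -- iteration 3/4 --
  FD 20: (5,43) -> (5,63) [heading=90, draw]
  REPEAT 4 [
    -- iteration 1/4 --
    FD 20: (5,63) -> (5,83) [heading=90, draw]
    LT 270: heading 90 -> 0
    RT 90: heading 0 -> 270
    -- iteration 2/4 --
    FD 20: (5,83) -> (5,63) [heading=270, draw]
    LT 270: heading 270 -> 180
    RT 90: heading 180 -> 90
    -- iteration 3/4 --
    FD 20: (5,63) -> (5,83) [heading=90, draw]
    LT 270: heading 90 -> 0
    RT 90: heading 0 -> 270
    -- iteration 4/4 --
    FD 20: (5,83) -> (5,63) [heading=270, draw]
    LT 270: heading 270 -> 180
    RT 90: heading 180 -> 90
  ]
  -- iteration 4/4 --
  FD 20: (5,63) -> (5,83) [heading=90, draw]
  REPEAT 4 [
    -- iteration 1/4 --
    FD 20: (5,83) -> (5,103) [heading=90, draw]
    LT 270: heading 90 -> 0
    RT 90: heading 0 -> 270
    -- iteration 2/4 --
    FD 20: (5,103) -> (5,83) [heading=270, draw]
    LT 270: heading 270 -> 180
    RT 90: heading 180 -> 90
    -- iteration 3/4 --
    FD 20: (5,83) -> (5,103) [heading=90, draw]
    LT 270: heading 90 -> 0
    RT 90: heading 0 -> 270
    -- iteration 4/4 --
    FD 20: (5,103) -> (5,83) [heading=270, draw]
    LT 270: heading 270 -> 180
    RT 90: heading 180 -> 90
  ]
]
Final: pos=(5,83), heading=90, 20 segment(s) drawn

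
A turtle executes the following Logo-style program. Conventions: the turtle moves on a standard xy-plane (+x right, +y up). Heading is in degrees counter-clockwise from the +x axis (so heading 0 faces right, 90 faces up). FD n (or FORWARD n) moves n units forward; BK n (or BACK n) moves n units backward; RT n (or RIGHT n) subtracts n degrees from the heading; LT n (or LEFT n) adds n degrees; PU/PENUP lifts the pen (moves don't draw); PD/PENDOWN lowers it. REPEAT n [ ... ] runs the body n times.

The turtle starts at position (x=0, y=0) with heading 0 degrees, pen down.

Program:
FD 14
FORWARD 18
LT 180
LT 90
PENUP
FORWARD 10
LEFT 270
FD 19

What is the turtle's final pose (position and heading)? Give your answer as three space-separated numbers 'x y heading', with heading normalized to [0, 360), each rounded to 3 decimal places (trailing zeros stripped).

Answer: 13 -10 180

Derivation:
Executing turtle program step by step:
Start: pos=(0,0), heading=0, pen down
FD 14: (0,0) -> (14,0) [heading=0, draw]
FD 18: (14,0) -> (32,0) [heading=0, draw]
LT 180: heading 0 -> 180
LT 90: heading 180 -> 270
PU: pen up
FD 10: (32,0) -> (32,-10) [heading=270, move]
LT 270: heading 270 -> 180
FD 19: (32,-10) -> (13,-10) [heading=180, move]
Final: pos=(13,-10), heading=180, 2 segment(s) drawn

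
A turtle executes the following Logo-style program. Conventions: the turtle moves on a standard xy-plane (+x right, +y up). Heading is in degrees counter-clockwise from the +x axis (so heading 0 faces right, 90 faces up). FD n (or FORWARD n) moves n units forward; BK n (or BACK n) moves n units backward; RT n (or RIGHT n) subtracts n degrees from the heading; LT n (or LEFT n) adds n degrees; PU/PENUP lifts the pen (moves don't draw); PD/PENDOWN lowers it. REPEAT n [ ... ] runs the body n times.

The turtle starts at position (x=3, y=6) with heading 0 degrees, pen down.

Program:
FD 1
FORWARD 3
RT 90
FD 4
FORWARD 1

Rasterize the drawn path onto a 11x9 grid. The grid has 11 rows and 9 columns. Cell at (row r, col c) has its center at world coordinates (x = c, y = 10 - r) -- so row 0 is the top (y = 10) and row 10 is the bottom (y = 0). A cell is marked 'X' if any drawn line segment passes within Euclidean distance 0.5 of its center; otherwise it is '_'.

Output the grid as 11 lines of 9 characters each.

Answer: _________
_________
_________
_________
___XXXXX_
_______X_
_______X_
_______X_
_______X_
_______X_
_________

Derivation:
Segment 0: (3,6) -> (4,6)
Segment 1: (4,6) -> (7,6)
Segment 2: (7,6) -> (7,2)
Segment 3: (7,2) -> (7,1)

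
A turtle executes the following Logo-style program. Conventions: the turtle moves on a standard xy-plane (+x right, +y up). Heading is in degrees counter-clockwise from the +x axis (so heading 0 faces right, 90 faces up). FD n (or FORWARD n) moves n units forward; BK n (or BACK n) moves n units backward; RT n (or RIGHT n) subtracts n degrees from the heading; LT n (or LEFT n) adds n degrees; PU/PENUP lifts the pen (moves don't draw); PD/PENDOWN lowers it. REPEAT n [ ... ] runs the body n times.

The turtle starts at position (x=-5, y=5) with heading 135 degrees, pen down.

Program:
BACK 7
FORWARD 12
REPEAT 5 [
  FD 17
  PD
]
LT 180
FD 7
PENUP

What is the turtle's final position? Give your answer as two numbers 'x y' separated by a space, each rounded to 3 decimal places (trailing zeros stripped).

Executing turtle program step by step:
Start: pos=(-5,5), heading=135, pen down
BK 7: (-5,5) -> (-0.05,0.05) [heading=135, draw]
FD 12: (-0.05,0.05) -> (-8.536,8.536) [heading=135, draw]
REPEAT 5 [
  -- iteration 1/5 --
  FD 17: (-8.536,8.536) -> (-20.556,20.556) [heading=135, draw]
  PD: pen down
  -- iteration 2/5 --
  FD 17: (-20.556,20.556) -> (-32.577,32.577) [heading=135, draw]
  PD: pen down
  -- iteration 3/5 --
  FD 17: (-32.577,32.577) -> (-44.598,44.598) [heading=135, draw]
  PD: pen down
  -- iteration 4/5 --
  FD 17: (-44.598,44.598) -> (-56.619,56.619) [heading=135, draw]
  PD: pen down
  -- iteration 5/5 --
  FD 17: (-56.619,56.619) -> (-68.64,68.64) [heading=135, draw]
  PD: pen down
]
LT 180: heading 135 -> 315
FD 7: (-68.64,68.64) -> (-63.69,63.69) [heading=315, draw]
PU: pen up
Final: pos=(-63.69,63.69), heading=315, 8 segment(s) drawn

Answer: -63.69 63.69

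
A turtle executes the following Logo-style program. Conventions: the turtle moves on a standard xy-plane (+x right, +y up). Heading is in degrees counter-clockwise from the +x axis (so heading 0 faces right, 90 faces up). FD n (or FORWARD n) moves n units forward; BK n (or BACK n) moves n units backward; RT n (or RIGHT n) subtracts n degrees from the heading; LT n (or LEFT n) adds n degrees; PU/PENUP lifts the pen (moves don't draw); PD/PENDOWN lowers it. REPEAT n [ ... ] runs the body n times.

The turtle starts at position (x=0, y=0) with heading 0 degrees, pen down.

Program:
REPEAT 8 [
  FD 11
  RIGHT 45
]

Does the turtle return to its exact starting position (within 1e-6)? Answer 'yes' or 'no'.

Executing turtle program step by step:
Start: pos=(0,0), heading=0, pen down
REPEAT 8 [
  -- iteration 1/8 --
  FD 11: (0,0) -> (11,0) [heading=0, draw]
  RT 45: heading 0 -> 315
  -- iteration 2/8 --
  FD 11: (11,0) -> (18.778,-7.778) [heading=315, draw]
  RT 45: heading 315 -> 270
  -- iteration 3/8 --
  FD 11: (18.778,-7.778) -> (18.778,-18.778) [heading=270, draw]
  RT 45: heading 270 -> 225
  -- iteration 4/8 --
  FD 11: (18.778,-18.778) -> (11,-26.556) [heading=225, draw]
  RT 45: heading 225 -> 180
  -- iteration 5/8 --
  FD 11: (11,-26.556) -> (0,-26.556) [heading=180, draw]
  RT 45: heading 180 -> 135
  -- iteration 6/8 --
  FD 11: (0,-26.556) -> (-7.778,-18.778) [heading=135, draw]
  RT 45: heading 135 -> 90
  -- iteration 7/8 --
  FD 11: (-7.778,-18.778) -> (-7.778,-7.778) [heading=90, draw]
  RT 45: heading 90 -> 45
  -- iteration 8/8 --
  FD 11: (-7.778,-7.778) -> (0,0) [heading=45, draw]
  RT 45: heading 45 -> 0
]
Final: pos=(0,0), heading=0, 8 segment(s) drawn

Start position: (0, 0)
Final position: (0, 0)
Distance = 0; < 1e-6 -> CLOSED

Answer: yes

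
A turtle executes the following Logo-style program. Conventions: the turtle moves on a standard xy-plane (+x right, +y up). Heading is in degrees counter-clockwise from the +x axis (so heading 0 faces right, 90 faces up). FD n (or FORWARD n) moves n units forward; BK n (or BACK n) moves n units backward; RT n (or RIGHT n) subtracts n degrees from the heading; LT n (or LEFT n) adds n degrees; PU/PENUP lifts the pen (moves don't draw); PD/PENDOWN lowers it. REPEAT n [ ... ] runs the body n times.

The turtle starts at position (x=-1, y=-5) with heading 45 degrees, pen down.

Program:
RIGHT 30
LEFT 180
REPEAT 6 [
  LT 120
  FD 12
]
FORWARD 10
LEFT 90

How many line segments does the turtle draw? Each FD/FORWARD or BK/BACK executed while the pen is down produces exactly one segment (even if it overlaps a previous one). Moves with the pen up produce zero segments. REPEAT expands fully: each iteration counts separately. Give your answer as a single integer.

Answer: 7

Derivation:
Executing turtle program step by step:
Start: pos=(-1,-5), heading=45, pen down
RT 30: heading 45 -> 15
LT 180: heading 15 -> 195
REPEAT 6 [
  -- iteration 1/6 --
  LT 120: heading 195 -> 315
  FD 12: (-1,-5) -> (7.485,-13.485) [heading=315, draw]
  -- iteration 2/6 --
  LT 120: heading 315 -> 75
  FD 12: (7.485,-13.485) -> (10.591,-1.894) [heading=75, draw]
  -- iteration 3/6 --
  LT 120: heading 75 -> 195
  FD 12: (10.591,-1.894) -> (-1,-5) [heading=195, draw]
  -- iteration 4/6 --
  LT 120: heading 195 -> 315
  FD 12: (-1,-5) -> (7.485,-13.485) [heading=315, draw]
  -- iteration 5/6 --
  LT 120: heading 315 -> 75
  FD 12: (7.485,-13.485) -> (10.591,-1.894) [heading=75, draw]
  -- iteration 6/6 --
  LT 120: heading 75 -> 195
  FD 12: (10.591,-1.894) -> (-1,-5) [heading=195, draw]
]
FD 10: (-1,-5) -> (-10.659,-7.588) [heading=195, draw]
LT 90: heading 195 -> 285
Final: pos=(-10.659,-7.588), heading=285, 7 segment(s) drawn
Segments drawn: 7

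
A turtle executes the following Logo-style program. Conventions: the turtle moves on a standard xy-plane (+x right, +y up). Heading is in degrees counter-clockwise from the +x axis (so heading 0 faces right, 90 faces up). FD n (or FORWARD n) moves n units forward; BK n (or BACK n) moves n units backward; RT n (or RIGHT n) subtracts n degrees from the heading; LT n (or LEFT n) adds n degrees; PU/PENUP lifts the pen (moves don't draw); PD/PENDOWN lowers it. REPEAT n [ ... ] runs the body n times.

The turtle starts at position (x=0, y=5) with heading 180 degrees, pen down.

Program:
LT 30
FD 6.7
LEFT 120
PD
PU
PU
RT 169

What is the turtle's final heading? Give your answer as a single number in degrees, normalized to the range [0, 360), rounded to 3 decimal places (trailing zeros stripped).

Answer: 161

Derivation:
Executing turtle program step by step:
Start: pos=(0,5), heading=180, pen down
LT 30: heading 180 -> 210
FD 6.7: (0,5) -> (-5.802,1.65) [heading=210, draw]
LT 120: heading 210 -> 330
PD: pen down
PU: pen up
PU: pen up
RT 169: heading 330 -> 161
Final: pos=(-5.802,1.65), heading=161, 1 segment(s) drawn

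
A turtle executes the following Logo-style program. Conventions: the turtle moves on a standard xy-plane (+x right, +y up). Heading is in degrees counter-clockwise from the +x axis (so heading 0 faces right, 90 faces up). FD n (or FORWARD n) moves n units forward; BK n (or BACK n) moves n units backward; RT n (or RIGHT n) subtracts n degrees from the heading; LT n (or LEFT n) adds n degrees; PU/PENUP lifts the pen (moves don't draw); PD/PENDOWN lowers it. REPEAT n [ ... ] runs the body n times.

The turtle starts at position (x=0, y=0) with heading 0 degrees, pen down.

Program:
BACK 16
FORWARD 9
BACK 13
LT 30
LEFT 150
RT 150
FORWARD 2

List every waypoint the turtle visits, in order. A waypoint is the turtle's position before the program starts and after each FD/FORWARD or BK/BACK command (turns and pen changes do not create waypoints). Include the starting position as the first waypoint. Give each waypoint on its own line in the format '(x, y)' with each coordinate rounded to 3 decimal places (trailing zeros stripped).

Answer: (0, 0)
(-16, 0)
(-7, 0)
(-20, 0)
(-18.268, 1)

Derivation:
Executing turtle program step by step:
Start: pos=(0,0), heading=0, pen down
BK 16: (0,0) -> (-16,0) [heading=0, draw]
FD 9: (-16,0) -> (-7,0) [heading=0, draw]
BK 13: (-7,0) -> (-20,0) [heading=0, draw]
LT 30: heading 0 -> 30
LT 150: heading 30 -> 180
RT 150: heading 180 -> 30
FD 2: (-20,0) -> (-18.268,1) [heading=30, draw]
Final: pos=(-18.268,1), heading=30, 4 segment(s) drawn
Waypoints (5 total):
(0, 0)
(-16, 0)
(-7, 0)
(-20, 0)
(-18.268, 1)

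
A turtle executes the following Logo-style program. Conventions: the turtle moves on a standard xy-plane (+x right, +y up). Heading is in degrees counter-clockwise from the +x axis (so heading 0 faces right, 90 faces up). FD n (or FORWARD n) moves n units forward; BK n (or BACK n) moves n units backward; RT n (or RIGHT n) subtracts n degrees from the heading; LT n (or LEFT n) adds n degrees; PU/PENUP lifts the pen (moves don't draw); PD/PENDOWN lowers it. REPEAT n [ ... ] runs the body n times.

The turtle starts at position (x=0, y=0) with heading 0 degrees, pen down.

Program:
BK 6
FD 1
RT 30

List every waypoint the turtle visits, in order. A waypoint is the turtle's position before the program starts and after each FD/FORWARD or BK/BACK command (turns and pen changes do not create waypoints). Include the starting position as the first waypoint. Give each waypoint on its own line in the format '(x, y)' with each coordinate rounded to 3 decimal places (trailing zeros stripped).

Answer: (0, 0)
(-6, 0)
(-5, 0)

Derivation:
Executing turtle program step by step:
Start: pos=(0,0), heading=0, pen down
BK 6: (0,0) -> (-6,0) [heading=0, draw]
FD 1: (-6,0) -> (-5,0) [heading=0, draw]
RT 30: heading 0 -> 330
Final: pos=(-5,0), heading=330, 2 segment(s) drawn
Waypoints (3 total):
(0, 0)
(-6, 0)
(-5, 0)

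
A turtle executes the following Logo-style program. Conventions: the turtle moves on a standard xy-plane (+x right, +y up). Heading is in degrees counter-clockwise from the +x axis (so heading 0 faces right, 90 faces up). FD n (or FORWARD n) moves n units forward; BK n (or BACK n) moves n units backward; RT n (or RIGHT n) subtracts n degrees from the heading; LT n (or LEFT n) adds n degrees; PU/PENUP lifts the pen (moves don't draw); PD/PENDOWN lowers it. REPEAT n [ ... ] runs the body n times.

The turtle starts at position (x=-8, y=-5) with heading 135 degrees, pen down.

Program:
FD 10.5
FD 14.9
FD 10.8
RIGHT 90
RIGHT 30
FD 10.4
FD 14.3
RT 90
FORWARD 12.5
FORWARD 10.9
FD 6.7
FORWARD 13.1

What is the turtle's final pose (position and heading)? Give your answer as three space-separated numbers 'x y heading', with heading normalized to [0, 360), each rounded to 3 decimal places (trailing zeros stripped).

Executing turtle program step by step:
Start: pos=(-8,-5), heading=135, pen down
FD 10.5: (-8,-5) -> (-15.425,2.425) [heading=135, draw]
FD 14.9: (-15.425,2.425) -> (-25.961,12.961) [heading=135, draw]
FD 10.8: (-25.961,12.961) -> (-33.597,20.597) [heading=135, draw]
RT 90: heading 135 -> 45
RT 30: heading 45 -> 15
FD 10.4: (-33.597,20.597) -> (-23.552,23.289) [heading=15, draw]
FD 14.3: (-23.552,23.289) -> (-9.739,26.99) [heading=15, draw]
RT 90: heading 15 -> 285
FD 12.5: (-9.739,26.99) -> (-6.504,14.916) [heading=285, draw]
FD 10.9: (-6.504,14.916) -> (-3.683,4.387) [heading=285, draw]
FD 6.7: (-3.683,4.387) -> (-1.948,-2.084) [heading=285, draw]
FD 13.1: (-1.948,-2.084) -> (1.442,-14.738) [heading=285, draw]
Final: pos=(1.442,-14.738), heading=285, 9 segment(s) drawn

Answer: 1.442 -14.738 285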